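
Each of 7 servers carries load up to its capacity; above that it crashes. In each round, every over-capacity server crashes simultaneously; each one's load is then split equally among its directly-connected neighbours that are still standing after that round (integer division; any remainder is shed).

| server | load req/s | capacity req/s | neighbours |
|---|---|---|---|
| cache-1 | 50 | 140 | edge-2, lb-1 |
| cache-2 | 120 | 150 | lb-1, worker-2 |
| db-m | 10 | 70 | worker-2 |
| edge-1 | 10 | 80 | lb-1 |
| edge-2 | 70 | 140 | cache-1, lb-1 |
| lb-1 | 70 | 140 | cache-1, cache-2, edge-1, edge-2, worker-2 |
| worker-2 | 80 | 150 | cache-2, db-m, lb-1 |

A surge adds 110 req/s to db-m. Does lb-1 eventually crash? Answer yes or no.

yes

Round 1 — db-m at 120 > 70. db-m crashes.
  db-m sheds 120 req/s to worker-2: 120 each.
    worker-2: 80+120 = 200 > 150
Round 2 — worker-2 crashes.
  worker-2 sheds 200 req/s to cache-2, lb-1: 100 each.
    cache-2: 120+100 = 220 > 150
    lb-1: 70+100 = 170 > 140
Round 3 — cache-2, lb-1 crash.
  cache-2 sheds 220 req/s: no online neighbours, lost.
  lb-1 sheds 170 req/s to cache-1, edge-1, edge-2: 56 each (2 lost).
    cache-1: 50+56 = 106 ≤ 140
    edge-1: 10+56 = 66 ≤ 80
    edge-2: 70+56 = 126 ≤ 140
No further crashes.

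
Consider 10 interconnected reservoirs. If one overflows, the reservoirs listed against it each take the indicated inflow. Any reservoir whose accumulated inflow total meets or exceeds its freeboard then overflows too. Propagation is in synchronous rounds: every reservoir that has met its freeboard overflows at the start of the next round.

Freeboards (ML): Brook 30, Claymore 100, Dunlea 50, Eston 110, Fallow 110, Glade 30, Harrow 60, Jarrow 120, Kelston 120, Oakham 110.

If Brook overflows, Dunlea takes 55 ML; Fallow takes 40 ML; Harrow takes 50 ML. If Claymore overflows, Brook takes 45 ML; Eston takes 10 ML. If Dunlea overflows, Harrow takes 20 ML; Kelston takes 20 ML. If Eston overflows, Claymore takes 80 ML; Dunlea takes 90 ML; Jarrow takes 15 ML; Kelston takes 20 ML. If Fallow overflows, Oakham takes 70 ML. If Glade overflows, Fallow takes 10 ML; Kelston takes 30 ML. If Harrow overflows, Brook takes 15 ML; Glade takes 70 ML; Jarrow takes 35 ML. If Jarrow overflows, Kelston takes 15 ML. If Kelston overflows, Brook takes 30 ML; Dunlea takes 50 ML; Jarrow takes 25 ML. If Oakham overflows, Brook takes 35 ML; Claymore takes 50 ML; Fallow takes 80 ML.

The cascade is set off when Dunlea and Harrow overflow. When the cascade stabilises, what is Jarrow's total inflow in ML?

Round 1 — Dunlea, Harrow overflow (initial).
  Brook: +15 → 15 < 30
  Glade: +70 → 70 ≥ 30
  Jarrow: +35 → 35 < 120
  Kelston: +20 → 20 < 120
Round 2 — Glade overflows.
  Fallow: +10 → 10 < 110
  Kelston: +30 → 50 < 120
No further overflows.

35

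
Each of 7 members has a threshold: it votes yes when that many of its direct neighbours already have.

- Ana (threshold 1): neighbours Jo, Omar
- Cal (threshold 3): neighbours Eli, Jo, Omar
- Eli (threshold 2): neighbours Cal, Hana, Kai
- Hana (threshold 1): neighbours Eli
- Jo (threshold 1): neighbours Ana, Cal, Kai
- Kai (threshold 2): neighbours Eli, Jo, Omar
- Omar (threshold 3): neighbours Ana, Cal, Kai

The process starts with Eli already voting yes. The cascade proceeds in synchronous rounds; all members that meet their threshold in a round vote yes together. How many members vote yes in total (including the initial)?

Round 1 — Eli votes yes (initial).
Round 2 — checking thresholds:
  Cal: 1 of 3 neighbours < 3, holds.
  Hana: 1 of 1 neighbours ≥ 1, votes yes.
  Kai: 1 of 3 neighbours < 2, holds.
Round 3 — no new yes votes; cascade stops.

2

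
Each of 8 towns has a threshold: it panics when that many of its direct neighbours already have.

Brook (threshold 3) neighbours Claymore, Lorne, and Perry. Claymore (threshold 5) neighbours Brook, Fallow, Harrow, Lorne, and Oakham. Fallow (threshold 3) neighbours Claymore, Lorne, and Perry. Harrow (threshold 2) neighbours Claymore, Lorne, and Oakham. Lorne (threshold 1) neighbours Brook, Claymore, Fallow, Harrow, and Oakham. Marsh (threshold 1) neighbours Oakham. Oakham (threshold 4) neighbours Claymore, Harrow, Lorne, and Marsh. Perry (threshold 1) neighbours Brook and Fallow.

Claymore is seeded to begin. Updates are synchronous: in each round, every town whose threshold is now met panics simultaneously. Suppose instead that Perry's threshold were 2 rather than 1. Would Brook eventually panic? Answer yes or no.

With Perry's threshold at 2:
Round 1 — Claymore panics (initial).
Round 2 — checking thresholds:
  Brook: 1 of 3 neighbours < 3, not yet.
  Fallow: 1 of 3 neighbours < 3, not yet.
  Harrow: 1 of 3 neighbours < 2, not yet.
  Lorne: 1 of 5 neighbours ≥ 1, panics.
  Oakham: 1 of 4 neighbours < 4, not yet.
Round 3 — checking thresholds:
  Brook: 2 of 3 neighbours < 3, not yet.
  Fallow: 2 of 3 neighbours < 3, not yet.
  Harrow: 2 of 3 neighbours ≥ 2, panics.
  Oakham: 2 of 4 neighbours < 4, not yet.
Round 4 — no new panics; cascade stops.

no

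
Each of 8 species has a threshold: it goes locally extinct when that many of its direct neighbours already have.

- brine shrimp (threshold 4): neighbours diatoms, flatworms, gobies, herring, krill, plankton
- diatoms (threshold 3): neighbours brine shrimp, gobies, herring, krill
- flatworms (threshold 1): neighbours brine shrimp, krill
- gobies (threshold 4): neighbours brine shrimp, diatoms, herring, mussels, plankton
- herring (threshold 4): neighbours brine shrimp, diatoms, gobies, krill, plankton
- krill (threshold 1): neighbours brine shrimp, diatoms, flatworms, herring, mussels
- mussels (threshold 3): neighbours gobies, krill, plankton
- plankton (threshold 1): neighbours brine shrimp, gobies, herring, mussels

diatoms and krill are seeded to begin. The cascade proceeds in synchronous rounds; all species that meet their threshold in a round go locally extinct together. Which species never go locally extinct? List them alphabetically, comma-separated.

brine shrimp, gobies, herring, mussels, plankton

Round 1 — diatoms, krill go locally extinct (initial).
Round 2 — checking thresholds:
  brine shrimp: 2 of 6 neighbours < 4, not yet.
  flatworms: 1 of 2 neighbours ≥ 1, goes locally extinct.
  gobies: 1 of 5 neighbours < 4, not yet.
  herring: 2 of 5 neighbours < 4, not yet.
  mussels: 1 of 3 neighbours < 3, not yet.
Round 3 — no new extinctions; cascade stops.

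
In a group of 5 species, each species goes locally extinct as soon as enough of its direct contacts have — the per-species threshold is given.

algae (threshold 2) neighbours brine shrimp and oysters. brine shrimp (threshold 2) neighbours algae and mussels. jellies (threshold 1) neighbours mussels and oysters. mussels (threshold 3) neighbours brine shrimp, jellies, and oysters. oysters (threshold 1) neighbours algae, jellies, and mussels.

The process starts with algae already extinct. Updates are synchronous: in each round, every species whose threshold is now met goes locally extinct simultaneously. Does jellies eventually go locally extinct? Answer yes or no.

Round 1 — algae goes locally extinct (initial).
Round 2 — checking thresholds:
  brine shrimp: 1 of 2 neighbours < 2, holds.
  oysters: 1 of 3 neighbours ≥ 1, goes locally extinct.
Round 3 — checking thresholds:
  brine shrimp: 1 of 2 neighbours < 2, holds.
  jellies: 1 of 2 neighbours ≥ 1, goes locally extinct.
  mussels: 1 of 3 neighbours < 3, holds.
Round 4 — no new extinctions; cascade stops.

yes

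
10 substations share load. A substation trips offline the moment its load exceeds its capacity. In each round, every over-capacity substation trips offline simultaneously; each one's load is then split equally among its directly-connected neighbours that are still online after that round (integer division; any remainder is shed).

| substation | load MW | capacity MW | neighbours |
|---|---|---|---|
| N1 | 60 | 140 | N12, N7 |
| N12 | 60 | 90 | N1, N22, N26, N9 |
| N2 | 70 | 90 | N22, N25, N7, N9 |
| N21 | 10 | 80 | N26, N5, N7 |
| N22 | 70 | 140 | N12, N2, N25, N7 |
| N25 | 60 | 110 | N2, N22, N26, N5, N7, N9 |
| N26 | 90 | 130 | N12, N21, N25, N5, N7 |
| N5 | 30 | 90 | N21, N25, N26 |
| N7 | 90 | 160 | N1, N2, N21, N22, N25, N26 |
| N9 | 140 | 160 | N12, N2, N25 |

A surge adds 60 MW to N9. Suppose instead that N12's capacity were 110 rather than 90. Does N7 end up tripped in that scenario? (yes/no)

yes

With N12's capacity at 110:
Round 1 — N9 at 200 > 160. N9 trips offline.
  N9 sheds 200 MW to N12, N2, N25: 66 each (2 lost).
    N12: 60+66 = 126 > 110
    N2: 70+66 = 136 > 90
    N25: 60+66 = 126 > 110
Round 2 — N12, N2, N25 trip offline.
  N12 sheds 126 MW to N1, N22, N26: 42 each.
    N1: 60+42 = 102 ≤ 140
    N22: 70+42 = 112 ≤ 140
    N26: 90+42 = 132 > 130
  N2 sheds 136 MW to N22, N7: 68 each.
    N22: 112+68 = 180 > 140
    N7: 90+68 = 158 ≤ 160
  N25 sheds 126 MW to N22, N26, N5, N7: 31 each (2 lost).
    N22: 180+31 = 211 > 140
    N26: 132+31 = 163 > 130
    N5: 30+31 = 61 ≤ 90
    N7: 158+31 = 189 > 160
Round 3 — N22, N26, N7 trip offline.
  N22 sheds 211 MW: no online neighbours, lost.
  N26 sheds 163 MW to N21, N5: 81 each (1 lost).
    N21: 10+81 = 91 > 80
    N5: 61+81 = 142 > 90
  N7 sheds 189 MW to N1, N21: 94 each (1 lost).
    N1: 102+94 = 196 > 140
    N21: 91+94 = 185 > 80
Round 4 — N1, N21, N5 trip offline.
  N1 sheds 196 MW: no online neighbours, lost.
  N21 sheds 185 MW: no online neighbours, lost.
  N5 sheds 142 MW: no online neighbours, lost.
No further trips.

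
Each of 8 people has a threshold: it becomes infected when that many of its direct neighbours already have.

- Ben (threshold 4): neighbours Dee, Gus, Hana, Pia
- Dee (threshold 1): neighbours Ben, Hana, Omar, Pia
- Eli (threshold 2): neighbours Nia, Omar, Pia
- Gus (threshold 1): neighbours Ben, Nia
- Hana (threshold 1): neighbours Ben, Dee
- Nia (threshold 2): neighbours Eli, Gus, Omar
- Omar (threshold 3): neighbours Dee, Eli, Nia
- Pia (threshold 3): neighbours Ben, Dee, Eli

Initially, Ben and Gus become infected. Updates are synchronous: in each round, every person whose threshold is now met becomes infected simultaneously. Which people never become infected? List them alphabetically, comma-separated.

Eli, Nia, Omar, Pia

Round 1 — Ben, Gus become infected (initial).
Round 2 — checking thresholds:
  Dee: 1 of 4 neighbours ≥ 1, becomes infected.
  Hana: 1 of 2 neighbours ≥ 1, becomes infected.
  Nia: 1 of 3 neighbours < 2, holds.
  Pia: 1 of 3 neighbours < 3, holds.
Round 3 — no new infections; cascade stops.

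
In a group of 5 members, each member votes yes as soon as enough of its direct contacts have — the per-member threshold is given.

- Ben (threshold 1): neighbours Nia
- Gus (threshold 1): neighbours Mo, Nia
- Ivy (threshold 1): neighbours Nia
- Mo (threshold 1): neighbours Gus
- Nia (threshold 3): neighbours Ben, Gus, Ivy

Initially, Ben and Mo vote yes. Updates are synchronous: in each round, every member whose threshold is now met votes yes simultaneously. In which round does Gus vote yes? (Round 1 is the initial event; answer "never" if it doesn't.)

Round 1 — Ben, Mo vote yes (initial).
Round 2 — checking thresholds:
  Gus: 1 of 2 neighbours ≥ 1, votes yes.
  Nia: 1 of 3 neighbours < 3, below threshold.
Round 3 — no new yes votes; cascade stops.

2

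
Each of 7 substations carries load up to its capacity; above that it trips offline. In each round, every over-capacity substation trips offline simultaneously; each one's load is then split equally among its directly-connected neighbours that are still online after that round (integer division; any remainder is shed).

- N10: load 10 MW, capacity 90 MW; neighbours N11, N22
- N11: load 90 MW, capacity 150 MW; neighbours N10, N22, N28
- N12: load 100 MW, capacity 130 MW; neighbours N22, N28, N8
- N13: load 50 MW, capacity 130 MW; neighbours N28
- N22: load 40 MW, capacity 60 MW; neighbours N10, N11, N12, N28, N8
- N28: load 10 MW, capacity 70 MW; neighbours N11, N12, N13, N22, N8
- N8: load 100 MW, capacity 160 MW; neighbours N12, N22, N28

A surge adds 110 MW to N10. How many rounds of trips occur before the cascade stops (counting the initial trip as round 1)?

5

Round 1 — N10 at 120 > 90. N10 trips offline.
  N10 sheds 120 MW to N11, N22: 60 each.
    N11: 90+60 = 150 ≤ 150
    N22: 40+60 = 100 > 60
Round 2 — N22 trips offline.
  N22 sheds 100 MW to N11, N12, N28, N8: 25 each.
    N11: 150+25 = 175 > 150
    N12: 100+25 = 125 ≤ 130
    N28: 10+25 = 35 ≤ 70
    N8: 100+25 = 125 ≤ 160
Round 3 — N11 trips offline.
  N11 sheds 175 MW to N28: 175 each.
    N28: 35+175 = 210 > 70
Round 4 — N28 trips offline.
  N28 sheds 210 MW to N12, N13, N8: 70 each.
    N12: 125+70 = 195 > 130
    N13: 50+70 = 120 ≤ 130
    N8: 125+70 = 195 > 160
Round 5 — N12, N8 trip offline.
  N12 sheds 195 MW: no online neighbours, lost.
  N8 sheds 195 MW: no online neighbours, lost.
No further trips.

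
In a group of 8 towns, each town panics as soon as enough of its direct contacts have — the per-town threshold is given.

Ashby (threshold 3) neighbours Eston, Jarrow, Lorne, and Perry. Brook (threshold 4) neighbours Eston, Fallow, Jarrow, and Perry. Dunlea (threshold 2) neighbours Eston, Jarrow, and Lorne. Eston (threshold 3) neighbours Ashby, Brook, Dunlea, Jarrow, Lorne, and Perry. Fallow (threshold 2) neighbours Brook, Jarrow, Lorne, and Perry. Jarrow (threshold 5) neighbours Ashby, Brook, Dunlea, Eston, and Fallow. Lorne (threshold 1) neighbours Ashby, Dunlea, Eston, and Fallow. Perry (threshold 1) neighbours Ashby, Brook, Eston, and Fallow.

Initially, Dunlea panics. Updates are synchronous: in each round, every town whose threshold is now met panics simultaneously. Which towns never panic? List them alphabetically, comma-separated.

Round 1 — Dunlea panics (initial).
Round 2 — checking thresholds:
  Eston: 1 of 6 neighbours < 3, holds.
  Jarrow: 1 of 5 neighbours < 5, holds.
  Lorne: 1 of 4 neighbours ≥ 1, panics.
Round 3 — no new panics; cascade stops.

Ashby, Brook, Eston, Fallow, Jarrow, Perry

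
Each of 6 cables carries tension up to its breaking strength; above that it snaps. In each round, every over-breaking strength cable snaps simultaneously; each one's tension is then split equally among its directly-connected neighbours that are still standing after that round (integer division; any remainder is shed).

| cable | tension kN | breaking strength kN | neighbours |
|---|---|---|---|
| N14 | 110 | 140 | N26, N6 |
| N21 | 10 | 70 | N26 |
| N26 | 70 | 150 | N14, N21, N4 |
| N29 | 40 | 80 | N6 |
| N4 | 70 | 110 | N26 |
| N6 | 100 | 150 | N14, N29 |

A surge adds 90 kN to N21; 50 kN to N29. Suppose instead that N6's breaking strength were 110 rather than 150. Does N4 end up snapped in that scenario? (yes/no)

With N6's breaking strength at 110:
Round 1 — N21 at 100 > 70; N29 at 90 > 80. N21, N29 snap.
  N21 sheds 100 kN to N26: 100 each.
    N26: 70+100 = 170 > 150
  N29 sheds 90 kN to N6: 90 each.
    N6: 100+90 = 190 > 110
Round 2 — N26, N6 snap.
  N26 sheds 170 kN to N14, N4: 85 each.
    N14: 110+85 = 195 > 140
    N4: 70+85 = 155 > 110
  N6 sheds 190 kN to N14: 190 each.
    N14: 195+190 = 385 > 140
Round 3 — N14, N4 snap.
  N14 sheds 385 kN: no online neighbours, lost.
  N4 sheds 155 kN: no online neighbours, lost.
No further breaks.

yes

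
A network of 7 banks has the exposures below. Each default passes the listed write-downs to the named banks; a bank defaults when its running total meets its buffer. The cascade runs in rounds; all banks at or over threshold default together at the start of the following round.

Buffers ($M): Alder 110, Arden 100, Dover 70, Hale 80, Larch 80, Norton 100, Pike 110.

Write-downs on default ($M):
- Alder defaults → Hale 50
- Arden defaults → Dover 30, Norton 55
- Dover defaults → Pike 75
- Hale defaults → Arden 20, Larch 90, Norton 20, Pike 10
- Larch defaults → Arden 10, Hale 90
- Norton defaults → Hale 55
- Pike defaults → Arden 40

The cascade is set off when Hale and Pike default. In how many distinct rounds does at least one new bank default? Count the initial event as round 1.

2

Round 1 — Hale, Pike default (initial).
  Arden: +20+40 → 60 < 100
  Larch: +90 → 90 ≥ 80
  Norton: +20 → 20 < 100
Round 2 — Larch defaults.
  Arden: +10 → 70 < 100
No further defaults.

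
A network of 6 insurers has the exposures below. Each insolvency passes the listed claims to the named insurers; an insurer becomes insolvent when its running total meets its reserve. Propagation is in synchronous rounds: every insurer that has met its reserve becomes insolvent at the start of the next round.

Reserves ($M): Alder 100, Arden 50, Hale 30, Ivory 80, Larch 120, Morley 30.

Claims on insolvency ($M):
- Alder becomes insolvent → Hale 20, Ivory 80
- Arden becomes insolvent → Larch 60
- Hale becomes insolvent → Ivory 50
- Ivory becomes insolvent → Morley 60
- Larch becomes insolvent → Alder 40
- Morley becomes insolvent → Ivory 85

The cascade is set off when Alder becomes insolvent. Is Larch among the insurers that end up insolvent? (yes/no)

Round 1 — Alder becomes insolvent (initial).
  Hale: +20 → 20 < 30
  Ivory: +80 → 80 ≥ 80
Round 2 — Ivory becomes insolvent.
  Morley: +60 → 60 ≥ 30
Round 3 — Morley becomes insolvent.
No further insolvencies.

no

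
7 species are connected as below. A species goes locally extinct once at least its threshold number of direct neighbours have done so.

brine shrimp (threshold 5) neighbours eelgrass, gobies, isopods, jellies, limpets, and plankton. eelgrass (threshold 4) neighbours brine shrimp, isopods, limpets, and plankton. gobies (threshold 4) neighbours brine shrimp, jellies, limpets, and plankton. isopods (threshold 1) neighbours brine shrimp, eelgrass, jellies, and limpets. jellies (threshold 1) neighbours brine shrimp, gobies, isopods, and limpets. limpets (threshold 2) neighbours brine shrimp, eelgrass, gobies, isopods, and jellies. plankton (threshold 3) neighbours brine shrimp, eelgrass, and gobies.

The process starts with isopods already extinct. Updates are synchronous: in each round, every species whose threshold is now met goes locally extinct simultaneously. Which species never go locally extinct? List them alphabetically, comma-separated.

brine shrimp, eelgrass, gobies, plankton

Round 1 — isopods goes locally extinct (initial).
Round 2 — checking thresholds:
  brine shrimp: 1 of 6 neighbours < 5, not yet.
  eelgrass: 1 of 4 neighbours < 4, not yet.
  jellies: 1 of 4 neighbours ≥ 1, goes locally extinct.
  limpets: 1 of 5 neighbours < 2, not yet.
Round 3 — checking thresholds:
  brine shrimp: 2 of 6 neighbours < 5, not yet.
  eelgrass: 1 of 4 neighbours < 4, not yet.
  gobies: 1 of 4 neighbours < 4, not yet.
  limpets: 2 of 5 neighbours ≥ 2, goes locally extinct.
Round 4 — no new extinctions; cascade stops.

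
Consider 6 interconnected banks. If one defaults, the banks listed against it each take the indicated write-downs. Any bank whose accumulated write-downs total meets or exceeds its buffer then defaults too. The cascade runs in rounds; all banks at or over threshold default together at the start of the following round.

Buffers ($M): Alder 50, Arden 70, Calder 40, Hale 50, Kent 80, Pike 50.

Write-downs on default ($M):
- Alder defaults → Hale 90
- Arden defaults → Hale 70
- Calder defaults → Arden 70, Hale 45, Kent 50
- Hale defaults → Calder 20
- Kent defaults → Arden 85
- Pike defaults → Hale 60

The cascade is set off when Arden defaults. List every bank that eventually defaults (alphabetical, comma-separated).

Arden, Hale

Round 1 — Arden defaults (initial).
  Hale: +70 → 70 ≥ 50
Round 2 — Hale defaults.
  Calder: +20 → 20 < 40
No further defaults.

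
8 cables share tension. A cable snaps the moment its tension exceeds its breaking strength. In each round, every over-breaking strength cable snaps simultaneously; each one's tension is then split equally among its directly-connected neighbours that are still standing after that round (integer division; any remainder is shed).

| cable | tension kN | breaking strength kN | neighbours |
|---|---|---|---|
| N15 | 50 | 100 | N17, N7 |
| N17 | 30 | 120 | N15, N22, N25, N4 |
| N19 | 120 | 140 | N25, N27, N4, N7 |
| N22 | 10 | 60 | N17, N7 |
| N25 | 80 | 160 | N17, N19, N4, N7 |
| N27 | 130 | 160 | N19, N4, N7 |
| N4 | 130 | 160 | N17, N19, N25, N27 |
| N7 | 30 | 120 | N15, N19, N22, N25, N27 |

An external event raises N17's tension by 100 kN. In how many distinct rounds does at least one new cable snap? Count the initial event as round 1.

5

Round 1 — N17 at 130 > 120. N17 snaps.
  N17 sheds 130 kN to N15, N22, N25, N4: 32 each (2 lost).
    N15: 50+32 = 82 ≤ 100
    N22: 10+32 = 42 ≤ 60
    N25: 80+32 = 112 ≤ 160
    N4: 130+32 = 162 > 160
Round 2 — N4 snaps.
  N4 sheds 162 kN to N19, N25, N27: 54 each.
    N19: 120+54 = 174 > 140
    N25: 112+54 = 166 > 160
    N27: 130+54 = 184 > 160
Round 3 — N19, N25, N27 snap.
  N19 sheds 174 kN to N7: 174 each.
    N7: 30+174 = 204 > 120
  N25 sheds 166 kN to N7: 166 each.
    N7: 204+166 = 370 > 120
  N27 sheds 184 kN to N7: 184 each.
    N7: 370+184 = 554 > 120
Round 4 — N7 snaps.
  N7 sheds 554 kN to N15, N22: 277 each.
    N15: 82+277 = 359 > 100
    N22: 42+277 = 319 > 60
Round 5 — N15, N22 snap.
  N15 sheds 359 kN: no online neighbours, lost.
  N22 sheds 319 kN: no online neighbours, lost.
No further breaks.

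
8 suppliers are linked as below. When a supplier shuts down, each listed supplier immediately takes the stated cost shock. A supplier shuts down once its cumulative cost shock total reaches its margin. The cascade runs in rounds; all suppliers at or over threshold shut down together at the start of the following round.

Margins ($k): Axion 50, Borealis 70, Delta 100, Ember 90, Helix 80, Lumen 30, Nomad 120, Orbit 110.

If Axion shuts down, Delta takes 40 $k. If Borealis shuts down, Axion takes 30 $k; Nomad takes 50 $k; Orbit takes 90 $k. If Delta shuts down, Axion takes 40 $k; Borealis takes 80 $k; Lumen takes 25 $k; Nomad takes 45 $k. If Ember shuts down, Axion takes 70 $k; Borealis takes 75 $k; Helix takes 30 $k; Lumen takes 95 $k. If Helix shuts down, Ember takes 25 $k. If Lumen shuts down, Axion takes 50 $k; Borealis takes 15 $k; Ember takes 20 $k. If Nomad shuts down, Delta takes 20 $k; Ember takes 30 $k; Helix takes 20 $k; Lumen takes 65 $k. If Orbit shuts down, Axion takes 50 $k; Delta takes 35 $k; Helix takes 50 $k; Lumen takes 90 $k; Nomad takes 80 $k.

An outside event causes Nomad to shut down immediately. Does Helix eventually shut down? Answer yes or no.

no

Round 1 — Nomad shuts down (initial).
  Delta: +20 → 20 < 100
  Ember: +30 → 30 < 90
  Helix: +20 → 20 < 80
  Lumen: +65 → 65 ≥ 30
Round 2 — Lumen shuts down.
  Axion: +50 → 50 ≥ 50
  Borealis: +15 → 15 < 70
  Ember: +20 → 50 < 90
Round 3 — Axion shuts down.
  Delta: +40 → 60 < 100
No further shutdowns.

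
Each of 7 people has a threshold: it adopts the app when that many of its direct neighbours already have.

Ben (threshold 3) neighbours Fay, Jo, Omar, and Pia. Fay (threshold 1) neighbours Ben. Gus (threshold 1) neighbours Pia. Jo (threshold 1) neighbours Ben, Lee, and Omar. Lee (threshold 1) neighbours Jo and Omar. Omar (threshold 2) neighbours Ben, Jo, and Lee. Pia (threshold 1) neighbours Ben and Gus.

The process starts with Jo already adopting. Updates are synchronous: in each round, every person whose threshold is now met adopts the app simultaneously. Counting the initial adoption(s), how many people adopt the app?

3

Round 1 — Jo adopts the app (initial).
Round 2 — checking thresholds:
  Ben: 1 of 4 neighbours < 3, not yet.
  Lee: 1 of 2 neighbours ≥ 1, adopts the app.
  Omar: 1 of 3 neighbours < 2, not yet.
Round 3 — checking thresholds:
  Ben: 1 of 4 neighbours < 3, not yet.
  Omar: 2 of 3 neighbours ≥ 2, adopts the app.
Round 4 — no new adoptions; cascade stops.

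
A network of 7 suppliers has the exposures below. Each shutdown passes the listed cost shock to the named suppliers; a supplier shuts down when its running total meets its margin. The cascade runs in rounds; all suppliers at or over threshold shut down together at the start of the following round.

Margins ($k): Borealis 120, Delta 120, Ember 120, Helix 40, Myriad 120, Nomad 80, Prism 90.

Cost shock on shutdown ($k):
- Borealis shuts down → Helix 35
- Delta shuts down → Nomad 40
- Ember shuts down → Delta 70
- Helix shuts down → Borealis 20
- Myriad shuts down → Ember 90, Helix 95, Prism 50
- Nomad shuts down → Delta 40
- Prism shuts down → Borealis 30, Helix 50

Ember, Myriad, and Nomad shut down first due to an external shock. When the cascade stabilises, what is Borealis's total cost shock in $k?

20

Round 1 — Ember, Myriad, Nomad shut down (initial).
  Delta: +70+40 → 110 < 120
  Helix: +95 → 95 ≥ 40
  Prism: +50 → 50 < 90
Round 2 — Helix shuts down.
  Borealis: +20 → 20 < 120
No further shutdowns.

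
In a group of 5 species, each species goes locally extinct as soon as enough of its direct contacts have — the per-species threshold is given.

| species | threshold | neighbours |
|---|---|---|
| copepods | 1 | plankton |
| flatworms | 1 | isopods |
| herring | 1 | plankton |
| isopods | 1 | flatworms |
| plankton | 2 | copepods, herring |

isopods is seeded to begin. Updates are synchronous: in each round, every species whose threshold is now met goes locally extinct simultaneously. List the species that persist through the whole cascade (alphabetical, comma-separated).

Round 1 — isopods goes locally extinct (initial).
Round 2 — checking thresholds:
  flatworms: 1 of 1 neighbours ≥ 1, goes locally extinct.
Round 3 — no new extinctions; cascade stops.

copepods, herring, plankton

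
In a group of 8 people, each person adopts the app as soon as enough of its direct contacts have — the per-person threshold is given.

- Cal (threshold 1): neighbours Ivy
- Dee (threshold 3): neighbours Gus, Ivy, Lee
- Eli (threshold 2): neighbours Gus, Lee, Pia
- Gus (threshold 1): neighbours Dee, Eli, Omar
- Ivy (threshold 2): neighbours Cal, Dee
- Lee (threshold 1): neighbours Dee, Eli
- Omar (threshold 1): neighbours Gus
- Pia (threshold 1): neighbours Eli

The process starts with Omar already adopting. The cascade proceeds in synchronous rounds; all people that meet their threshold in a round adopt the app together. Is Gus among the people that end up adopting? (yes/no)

Round 1 — Omar adopts the app (initial).
Round 2 — checking thresholds:
  Gus: 1 of 3 neighbours ≥ 1, adopts the app.
Round 3 — no new adoptions; cascade stops.

yes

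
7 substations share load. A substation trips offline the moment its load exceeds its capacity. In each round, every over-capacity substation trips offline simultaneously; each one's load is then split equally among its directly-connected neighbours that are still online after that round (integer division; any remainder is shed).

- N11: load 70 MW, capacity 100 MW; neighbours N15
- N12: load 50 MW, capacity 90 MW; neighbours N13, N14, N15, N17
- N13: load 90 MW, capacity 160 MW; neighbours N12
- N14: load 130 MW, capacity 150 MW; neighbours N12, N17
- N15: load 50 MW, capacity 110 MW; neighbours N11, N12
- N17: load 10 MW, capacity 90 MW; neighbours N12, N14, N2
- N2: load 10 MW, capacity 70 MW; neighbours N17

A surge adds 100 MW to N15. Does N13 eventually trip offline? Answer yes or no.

no

Round 1 — N15 at 150 > 110. N15 trips offline.
  N15 sheds 150 MW to N11, N12: 75 each.
    N11: 70+75 = 145 > 100
    N12: 50+75 = 125 > 90
Round 2 — N11, N12 trip offline.
  N11 sheds 145 MW: no online neighbours, lost.
  N12 sheds 125 MW to N13, N14, N17: 41 each (2 lost).
    N13: 90+41 = 131 ≤ 160
    N14: 130+41 = 171 > 150
    N17: 10+41 = 51 ≤ 90
Round 3 — N14 trips offline.
  N14 sheds 171 MW to N17: 171 each.
    N17: 51+171 = 222 > 90
Round 4 — N17 trips offline.
  N17 sheds 222 MW to N2: 222 each.
    N2: 10+222 = 232 > 70
Round 5 — N2 trips offline.
  N2 sheds 232 MW: no online neighbours, lost.
No further trips.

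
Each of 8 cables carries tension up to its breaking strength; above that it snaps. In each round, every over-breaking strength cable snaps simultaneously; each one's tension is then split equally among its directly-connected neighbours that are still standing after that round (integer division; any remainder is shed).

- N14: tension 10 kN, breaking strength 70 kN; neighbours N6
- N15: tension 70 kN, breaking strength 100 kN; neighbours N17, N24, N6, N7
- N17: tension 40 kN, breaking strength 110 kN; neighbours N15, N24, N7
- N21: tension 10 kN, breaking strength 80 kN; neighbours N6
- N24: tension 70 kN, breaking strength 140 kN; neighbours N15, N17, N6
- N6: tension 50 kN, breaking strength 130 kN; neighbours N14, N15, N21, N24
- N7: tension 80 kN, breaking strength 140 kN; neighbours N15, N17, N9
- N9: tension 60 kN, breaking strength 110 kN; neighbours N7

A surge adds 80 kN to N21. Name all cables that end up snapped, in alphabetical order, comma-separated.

N15, N17, N21, N24, N6, N7, N9

Round 1 — N21 at 90 > 80. N21 snaps.
  N21 sheds 90 kN to N6: 90 each.
    N6: 50+90 = 140 > 130
Round 2 — N6 snaps.
  N6 sheds 140 kN to N14, N15, N24: 46 each (2 lost).
    N14: 10+46 = 56 ≤ 70
    N15: 70+46 = 116 > 100
    N24: 70+46 = 116 ≤ 140
Round 3 — N15 snaps.
  N15 sheds 116 kN to N17, N24, N7: 38 each (2 lost).
    N17: 40+38 = 78 ≤ 110
    N24: 116+38 = 154 > 140
    N7: 80+38 = 118 ≤ 140
Round 4 — N24 snaps.
  N24 sheds 154 kN to N17: 154 each.
    N17: 78+154 = 232 > 110
Round 5 — N17 snaps.
  N17 sheds 232 kN to N7: 232 each.
    N7: 118+232 = 350 > 140
Round 6 — N7 snaps.
  N7 sheds 350 kN to N9: 350 each.
    N9: 60+350 = 410 > 110
Round 7 — N9 snaps.
  N9 sheds 410 kN: no online neighbours, lost.
No further breaks.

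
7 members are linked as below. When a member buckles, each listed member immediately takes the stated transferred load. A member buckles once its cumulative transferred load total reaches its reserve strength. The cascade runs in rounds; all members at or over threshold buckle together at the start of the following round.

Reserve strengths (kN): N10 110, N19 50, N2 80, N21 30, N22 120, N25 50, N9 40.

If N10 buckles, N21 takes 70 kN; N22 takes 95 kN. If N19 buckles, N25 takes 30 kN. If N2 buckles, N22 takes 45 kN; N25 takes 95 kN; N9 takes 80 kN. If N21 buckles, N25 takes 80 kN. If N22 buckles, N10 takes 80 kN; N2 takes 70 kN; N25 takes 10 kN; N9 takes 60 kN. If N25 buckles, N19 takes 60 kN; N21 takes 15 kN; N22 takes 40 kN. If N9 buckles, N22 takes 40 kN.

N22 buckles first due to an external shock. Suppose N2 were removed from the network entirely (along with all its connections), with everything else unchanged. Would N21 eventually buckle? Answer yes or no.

no

With N2 removed:
Round 1 — N22 buckles (initial).
  N10: +80 → 80 < 110
  N25: +10 → 10 < 50
  N9: +60 → 60 ≥ 40
Round 2 — N9 buckles.
No further bucklings.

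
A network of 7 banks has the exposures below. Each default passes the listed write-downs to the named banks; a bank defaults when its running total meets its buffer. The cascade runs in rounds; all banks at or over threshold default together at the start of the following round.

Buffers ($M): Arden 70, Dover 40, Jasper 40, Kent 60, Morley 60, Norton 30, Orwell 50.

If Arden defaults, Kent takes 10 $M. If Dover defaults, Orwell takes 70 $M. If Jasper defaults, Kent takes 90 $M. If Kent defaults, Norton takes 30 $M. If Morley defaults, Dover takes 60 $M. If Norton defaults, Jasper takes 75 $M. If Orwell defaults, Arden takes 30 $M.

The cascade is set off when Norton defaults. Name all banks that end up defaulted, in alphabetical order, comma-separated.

Round 1 — Norton defaults (initial).
  Jasper: +75 → 75 ≥ 40
Round 2 — Jasper defaults.
  Kent: +90 → 90 ≥ 60
Round 3 — Kent defaults.
No further defaults.

Jasper, Kent, Norton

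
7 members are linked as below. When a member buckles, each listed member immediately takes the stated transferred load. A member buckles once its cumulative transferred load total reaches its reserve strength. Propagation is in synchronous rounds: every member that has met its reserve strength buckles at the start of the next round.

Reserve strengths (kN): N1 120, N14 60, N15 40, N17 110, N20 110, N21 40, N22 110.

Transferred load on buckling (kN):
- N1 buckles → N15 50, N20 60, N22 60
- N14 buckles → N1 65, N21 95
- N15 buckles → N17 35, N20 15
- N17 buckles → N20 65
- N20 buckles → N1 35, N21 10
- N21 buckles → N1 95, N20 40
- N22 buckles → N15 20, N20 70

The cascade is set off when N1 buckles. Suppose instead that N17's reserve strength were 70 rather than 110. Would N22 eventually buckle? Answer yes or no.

With N17's reserve strength at 70:
Round 1 — N1 buckles (initial).
  N15: +50 → 50 ≥ 40
  N20: +60 → 60 < 110
  N22: +60 → 60 < 110
Round 2 — N15 buckles.
  N17: +35 → 35 < 70
  N20: +15 → 75 < 110
No further bucklings.

no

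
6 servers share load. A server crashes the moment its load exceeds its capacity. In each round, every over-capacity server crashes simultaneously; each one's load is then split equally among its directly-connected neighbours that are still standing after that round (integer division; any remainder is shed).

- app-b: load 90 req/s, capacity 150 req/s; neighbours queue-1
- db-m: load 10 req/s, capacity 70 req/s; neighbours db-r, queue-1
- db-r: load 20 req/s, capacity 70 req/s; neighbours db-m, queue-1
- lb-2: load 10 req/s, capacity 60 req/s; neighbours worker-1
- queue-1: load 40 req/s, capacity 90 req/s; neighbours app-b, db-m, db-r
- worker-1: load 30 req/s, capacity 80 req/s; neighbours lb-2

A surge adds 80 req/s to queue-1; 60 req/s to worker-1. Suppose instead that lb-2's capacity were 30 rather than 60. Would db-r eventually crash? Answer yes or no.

no

With lb-2's capacity at 30:
Round 1 — queue-1 at 120 > 90; worker-1 at 90 > 80. queue-1, worker-1 crash.
  queue-1 sheds 120 req/s to app-b, db-m, db-r: 40 each.
    app-b: 90+40 = 130 ≤ 150
    db-m: 10+40 = 50 ≤ 70
    db-r: 20+40 = 60 ≤ 70
  worker-1 sheds 90 req/s to lb-2: 90 each.
    lb-2: 10+90 = 100 > 30
Round 2 — lb-2 crashes.
  lb-2 sheds 100 req/s: no online neighbours, lost.
No further crashes.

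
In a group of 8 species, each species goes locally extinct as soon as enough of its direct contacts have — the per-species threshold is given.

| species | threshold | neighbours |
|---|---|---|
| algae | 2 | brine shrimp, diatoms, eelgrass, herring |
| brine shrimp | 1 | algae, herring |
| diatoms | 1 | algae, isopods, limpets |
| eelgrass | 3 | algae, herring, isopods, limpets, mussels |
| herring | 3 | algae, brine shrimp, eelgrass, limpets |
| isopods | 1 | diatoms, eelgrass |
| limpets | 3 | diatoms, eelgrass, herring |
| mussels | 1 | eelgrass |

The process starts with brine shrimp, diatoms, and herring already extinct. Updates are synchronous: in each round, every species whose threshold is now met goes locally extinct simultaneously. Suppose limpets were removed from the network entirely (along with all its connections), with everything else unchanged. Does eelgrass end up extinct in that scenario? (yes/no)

With limpets removed:
Round 1 — brine shrimp, diatoms, herring go locally extinct (initial).
Round 2 — checking thresholds:
  algae: 3 of 4 neighbours ≥ 2, goes locally extinct.
  eelgrass: 1 of 4 neighbours < 3, below threshold.
  isopods: 1 of 2 neighbours ≥ 1, goes locally extinct.
Round 3 — checking thresholds:
  eelgrass: 3 of 4 neighbours ≥ 3, goes locally extinct.
Round 4 — checking thresholds:
  mussels: 1 of 1 neighbours ≥ 1, goes locally extinct.
Round 5 — no new extinctions; cascade stops.

yes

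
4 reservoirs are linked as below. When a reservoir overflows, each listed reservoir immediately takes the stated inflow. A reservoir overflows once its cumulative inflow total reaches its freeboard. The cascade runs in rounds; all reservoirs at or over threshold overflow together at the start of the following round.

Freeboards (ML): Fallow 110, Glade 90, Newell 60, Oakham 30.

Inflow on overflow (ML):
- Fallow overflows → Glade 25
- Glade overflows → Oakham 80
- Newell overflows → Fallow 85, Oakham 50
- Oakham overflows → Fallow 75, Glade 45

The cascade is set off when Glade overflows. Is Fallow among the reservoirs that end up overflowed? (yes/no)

Round 1 — Glade overflows (initial).
  Oakham: +80 → 80 ≥ 30
Round 2 — Oakham overflows.
  Fallow: +75 → 75 < 110
No further overflows.

no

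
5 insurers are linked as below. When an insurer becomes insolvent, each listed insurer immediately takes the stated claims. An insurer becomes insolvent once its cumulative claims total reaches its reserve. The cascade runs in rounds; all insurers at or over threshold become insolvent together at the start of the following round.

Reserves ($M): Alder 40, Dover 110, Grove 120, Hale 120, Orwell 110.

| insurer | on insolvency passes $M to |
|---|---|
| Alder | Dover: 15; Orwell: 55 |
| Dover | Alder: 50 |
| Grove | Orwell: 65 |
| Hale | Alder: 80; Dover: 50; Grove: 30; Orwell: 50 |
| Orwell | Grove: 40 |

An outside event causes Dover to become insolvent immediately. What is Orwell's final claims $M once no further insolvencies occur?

55

Round 1 — Dover becomes insolvent (initial).
  Alder: +50 → 50 ≥ 40
Round 2 — Alder becomes insolvent.
  Orwell: +55 → 55 < 110
No further insolvencies.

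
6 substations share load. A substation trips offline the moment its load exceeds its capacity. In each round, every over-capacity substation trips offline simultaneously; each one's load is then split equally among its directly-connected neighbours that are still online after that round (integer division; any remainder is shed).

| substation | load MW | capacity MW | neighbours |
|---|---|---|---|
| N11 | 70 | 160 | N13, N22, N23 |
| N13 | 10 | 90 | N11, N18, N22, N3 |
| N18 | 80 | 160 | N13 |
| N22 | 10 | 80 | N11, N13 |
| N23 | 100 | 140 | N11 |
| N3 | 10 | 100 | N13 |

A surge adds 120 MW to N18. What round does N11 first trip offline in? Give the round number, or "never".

Round 1 — N18 at 200 > 160. N18 trips offline.
  N18 sheds 200 MW to N13: 200 each.
    N13: 10+200 = 210 > 90
Round 2 — N13 trips offline.
  N13 sheds 210 MW to N11, N22, N3: 70 each.
    N11: 70+70 = 140 ≤ 160
    N22: 10+70 = 80 ≤ 80
    N3: 10+70 = 80 ≤ 100
No further trips.

never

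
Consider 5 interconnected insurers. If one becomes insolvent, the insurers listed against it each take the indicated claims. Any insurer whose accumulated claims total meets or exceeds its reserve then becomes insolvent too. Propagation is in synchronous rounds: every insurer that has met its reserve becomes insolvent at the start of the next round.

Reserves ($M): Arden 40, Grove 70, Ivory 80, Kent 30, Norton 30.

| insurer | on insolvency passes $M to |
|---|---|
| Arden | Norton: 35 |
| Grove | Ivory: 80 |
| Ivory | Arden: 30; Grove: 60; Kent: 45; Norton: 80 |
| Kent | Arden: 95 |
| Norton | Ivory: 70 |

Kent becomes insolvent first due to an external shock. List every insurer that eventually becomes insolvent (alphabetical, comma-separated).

Arden, Kent, Norton

Round 1 — Kent becomes insolvent (initial).
  Arden: +95 → 95 ≥ 40
Round 2 — Arden becomes insolvent.
  Norton: +35 → 35 ≥ 30
Round 3 — Norton becomes insolvent.
  Ivory: +70 → 70 < 80
No further insolvencies.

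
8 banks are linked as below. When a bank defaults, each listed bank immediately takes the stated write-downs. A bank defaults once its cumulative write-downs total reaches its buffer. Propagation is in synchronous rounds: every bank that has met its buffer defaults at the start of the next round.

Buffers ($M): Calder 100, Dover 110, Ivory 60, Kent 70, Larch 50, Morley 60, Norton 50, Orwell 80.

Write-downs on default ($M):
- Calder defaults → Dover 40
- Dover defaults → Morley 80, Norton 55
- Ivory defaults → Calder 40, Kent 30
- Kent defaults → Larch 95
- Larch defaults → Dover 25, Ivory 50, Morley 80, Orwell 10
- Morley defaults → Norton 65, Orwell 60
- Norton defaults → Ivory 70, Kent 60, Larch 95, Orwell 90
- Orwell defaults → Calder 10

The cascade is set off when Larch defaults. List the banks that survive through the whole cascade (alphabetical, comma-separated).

Round 1 — Larch defaults (initial).
  Dover: +25 → 25 < 110
  Ivory: +50 → 50 < 60
  Morley: +80 → 80 ≥ 60
  Orwell: +10 → 10 < 80
Round 2 — Morley defaults.
  Norton: +65 → 65 ≥ 50
  Orwell: +60 → 70 < 80
Round 3 — Norton defaults.
  Ivory: +70 → 120 ≥ 60
  Kent: +60 → 60 < 70
  Orwell: +90 → 160 ≥ 80
Round 4 — Ivory, Orwell default.
  Calder: +40+10 → 50 < 100
  Kent: +30 → 90 ≥ 70
Round 5 — Kent defaults.
No further defaults.

Calder, Dover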